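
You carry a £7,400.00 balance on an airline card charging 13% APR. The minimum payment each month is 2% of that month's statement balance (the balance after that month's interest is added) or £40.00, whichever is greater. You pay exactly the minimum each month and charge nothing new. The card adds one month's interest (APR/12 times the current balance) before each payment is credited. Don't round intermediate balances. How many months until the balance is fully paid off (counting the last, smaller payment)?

Monthly rate r = 13%/12 = 1.08333% = 0.0108333.
While 2% of the post-interest balance exceeds £40.00, each month B ← (B·(1+r))·(1 − 0.02), i.e. B shrinks by the factor (1+r)·0.98 = 0.99062.
This holds for months 1–140. Entering month 141 the balance is £1,977.06; 2% of the post-interest balance is now below £40.00, so the flat £40.00 minimum applies from here.
From month 141 a fixed £40.00 at rate r clears £1,977.06 in 72 more payments. Total: 140 + 72 = 212 months.

212 months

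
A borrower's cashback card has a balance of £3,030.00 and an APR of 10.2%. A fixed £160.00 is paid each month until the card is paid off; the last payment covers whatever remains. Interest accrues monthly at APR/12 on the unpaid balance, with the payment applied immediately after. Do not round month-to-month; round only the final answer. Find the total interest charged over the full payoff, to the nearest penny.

Monthly rate r = 10.2%/12 = 0.85% = 0.0085.
Payoff takes n = ⌈−ln(1 − rB₀/P)/ln(1+r)⌉ = ⌈20.736⌉ = 21 payments; the last is £117.82.
Total paid = 20·£160.00 + £117.82 = £3,317.82.
Total interest = total paid − principal = £3,317.82 − £3,030.00 = £287.82.

£287.82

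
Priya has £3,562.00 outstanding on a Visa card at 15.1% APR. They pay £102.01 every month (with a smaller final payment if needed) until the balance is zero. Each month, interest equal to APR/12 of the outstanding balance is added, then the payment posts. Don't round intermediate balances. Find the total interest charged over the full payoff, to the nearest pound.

Monthly rate r = 15.1%/12 = 1.25833% = 0.0125833.
Payoff takes n = ⌈−ln(1 − rB₀/P)/ln(1+r)⌉ = ⌈46.280⌉ = 47 payments; the last is £28.70.
Total paid = 46·£102.01 + £28.70 = £4,721.16.
Total interest = total paid − principal = £4,721.16 − £3,562.00 = £1,159.16.

£1,159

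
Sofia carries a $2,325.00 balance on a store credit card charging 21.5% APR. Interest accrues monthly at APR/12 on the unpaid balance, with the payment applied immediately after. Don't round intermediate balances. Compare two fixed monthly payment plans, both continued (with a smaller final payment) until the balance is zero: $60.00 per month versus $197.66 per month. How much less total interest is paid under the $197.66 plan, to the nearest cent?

$1,369.43

Monthly rate r = 21.5%/12 = 1.79167% = 0.0179167.
At $60.00/mo: n = ⌈−ln(1 − rB₀/P)/ln(1+r)⌉ = 67 payments (last $44.11); total interest = total paid − $2,325.00 = $1,679.11.
At $197.66/mo: 14 payments (last $65.10); total interest $309.68.
Interest saved = $1,679.11 − $309.68 = $1,369.43.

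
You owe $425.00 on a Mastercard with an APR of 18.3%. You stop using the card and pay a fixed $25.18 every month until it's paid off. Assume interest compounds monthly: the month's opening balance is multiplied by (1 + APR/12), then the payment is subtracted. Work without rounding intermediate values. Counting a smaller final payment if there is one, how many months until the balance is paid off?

Monthly rate r = 18.3%/12 = 1.525% = 0.01525.
Recurrence: B ← B·(1+r) − $25.18.
Month 1: interest $6.48; balance after payment $406.30.
Month 2: interest $6.20; balance after payment $387.32.
Closed form: n = −ln(1 − rB₀/P)/ln(1+r) = −ln(0.7426)/ln(1.01525) ≈ 19.663, so the balance reaches zero during payment 20.

20 months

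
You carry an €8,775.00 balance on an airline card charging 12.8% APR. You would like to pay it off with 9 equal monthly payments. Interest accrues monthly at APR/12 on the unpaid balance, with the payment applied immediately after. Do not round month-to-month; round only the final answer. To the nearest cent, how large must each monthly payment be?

€1,027.74

Monthly rate r = 12.8%/12 = 1.06667% = 0.0106667.
Level-payment amortization: P = B₀·r / (1 − (1+r)^(−n)) = 8775.00·0.0106667 / (1 − 1.01067^(−9)).
Denominator 1 − (1+r)^(−9) = 0.0910740143.
P = 93.6 / 0.0910740143 ≈ 1027.74.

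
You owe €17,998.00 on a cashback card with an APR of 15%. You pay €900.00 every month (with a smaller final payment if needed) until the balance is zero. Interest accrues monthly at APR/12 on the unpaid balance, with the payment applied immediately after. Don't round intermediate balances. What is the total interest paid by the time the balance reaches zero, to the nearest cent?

Monthly rate r = 15%/12 = 1.25% = 0.0125.
Payoff takes n = ⌈−ln(1 − rB₀/P)/ln(1+r)⌉ = ⌈23.155⌉ = 24 payments; the last is €140.35.
Total paid = 23·€900.00 + €140.35 = €20,840.35.
Total interest = total paid − principal = €20,840.35 − €17,998.00 = €2,842.35.

€2,842.35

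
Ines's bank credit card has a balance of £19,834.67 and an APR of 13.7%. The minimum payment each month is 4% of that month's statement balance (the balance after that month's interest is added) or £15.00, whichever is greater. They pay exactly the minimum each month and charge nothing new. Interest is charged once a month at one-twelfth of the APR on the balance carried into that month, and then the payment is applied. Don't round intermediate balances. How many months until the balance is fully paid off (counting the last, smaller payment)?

165 months

Monthly rate r = 13.7%/12 = 1.14167% = 0.0114167.
While 4% of the post-interest balance exceeds £15.00, each month B ← (B·(1+r))·(1 − 0.04), i.e. B shrinks by the factor (1+r)·0.96 = 0.97096.
This holds for months 1–136. Entering month 137 the balance is £360.42; 4% of the post-interest balance is now below £15.00, so the flat £15.00 minimum applies from here.
From month 137 a fixed £15.00 at rate r clears £360.42 in 29 more payments. Total: 136 + 29 = 165 months.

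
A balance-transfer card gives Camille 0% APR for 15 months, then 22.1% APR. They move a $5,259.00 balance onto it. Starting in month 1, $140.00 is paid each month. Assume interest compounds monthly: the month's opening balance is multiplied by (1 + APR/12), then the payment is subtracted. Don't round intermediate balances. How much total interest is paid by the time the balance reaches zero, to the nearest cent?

Promo months 1–15 at r₀ = 0%/12 = 0; months 16+ at r₁ = 22.1%/12 = 0.0184167.
After month 15 (no interest yet): B = $5,259.00 − 15·$140.00 = $3,159.00.
Then at r₁ with $140.00/mo: n₂ = −ln(1 − r₁·B/P)/ln(1+r₁) ≈ 29.43 → 30 more payments.
Total paid = 44·$140.00 + $60.72 = $6,220.72; interest = $6,220.72 − $5,259.00 = $961.72.

$961.72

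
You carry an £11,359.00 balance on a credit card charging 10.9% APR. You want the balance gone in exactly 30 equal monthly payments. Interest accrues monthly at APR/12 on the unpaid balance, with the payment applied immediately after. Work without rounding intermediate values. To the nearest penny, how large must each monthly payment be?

Monthly rate r = 10.9%/12 = 0.908333% = 0.00908333.
Level-payment amortization: P = B₀·r / (1 − (1+r)^(−n)) = 11359.00·0.00908333 / (1 − 1.00908^(−30)).
Denominator 1 − (1+r)^(−30) = 0.23758926.
P = 103.178 / 0.23758926 ≈ 434.27.

£434.27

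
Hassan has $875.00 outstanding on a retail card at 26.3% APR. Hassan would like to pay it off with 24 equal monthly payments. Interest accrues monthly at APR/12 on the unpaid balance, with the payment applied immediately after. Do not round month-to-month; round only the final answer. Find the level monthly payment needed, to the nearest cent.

$47.27

Monthly rate r = 26.3%/12 = 2.19167% = 0.0219167.
Level-payment amortization: P = B₀·r / (1 − (1+r)^(−n)) = 875.00·0.0219167 / (1 − 1.02192^(−24)).
Denominator 1 − (1+r)^(−24) = 0.405668941.
P = 19.1771 / 0.405668941 ≈ 47.27.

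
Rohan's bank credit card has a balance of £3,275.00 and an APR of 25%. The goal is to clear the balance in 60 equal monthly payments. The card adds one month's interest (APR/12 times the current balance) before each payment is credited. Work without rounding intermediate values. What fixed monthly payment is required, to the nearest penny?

£96.13

Monthly rate r = 25%/12 = 2.08333% = 0.0208333.
Level-payment amortization: P = B₀·r / (1 − (1+r)^(−n)) = 3275.00·0.0208333 / (1 − 1.02083^(−60)).
Denominator 1 − (1+r)^(−60) = 0.70979196.
P = 68.2292 / 0.70979196 ≈ 96.13.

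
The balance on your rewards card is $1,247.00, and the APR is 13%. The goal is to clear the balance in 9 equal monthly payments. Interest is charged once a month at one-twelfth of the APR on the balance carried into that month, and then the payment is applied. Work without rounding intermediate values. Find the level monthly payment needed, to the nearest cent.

Monthly rate r = 13%/12 = 1.08333% = 0.0108333.
Level-payment amortization: P = B₀·r / (1 − (1+r)^(−n)) = 1247.00·0.0108333 / (1 − 1.01083^(−9)).
Denominator 1 − (1+r)^(−9) = 0.0924219023.
P = 13.5092 / 0.0924219023 ≈ 146.17.

$146.17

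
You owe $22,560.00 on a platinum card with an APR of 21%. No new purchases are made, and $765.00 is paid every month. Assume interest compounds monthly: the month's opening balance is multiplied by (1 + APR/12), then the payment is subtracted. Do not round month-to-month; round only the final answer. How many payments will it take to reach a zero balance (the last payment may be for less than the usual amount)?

42 months

Monthly rate r = 21%/12 = 1.75% = 0.0175.
Recurrence: B ← B·(1+r) − $765.00.
Month 1: interest $394.80; balance after payment $22,189.80.
Month 2: interest $388.32; balance after payment $21,813.12.
Closed form: n = −ln(1 − rB₀/P)/ln(1+r) = −ln(0.48392)/ln(1.0175) ≈ 41.838, so the balance reaches zero during payment 42.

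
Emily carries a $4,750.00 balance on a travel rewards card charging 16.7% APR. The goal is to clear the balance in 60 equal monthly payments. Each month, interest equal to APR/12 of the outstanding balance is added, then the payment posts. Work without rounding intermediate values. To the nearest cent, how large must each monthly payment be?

Monthly rate r = 16.7%/12 = 1.39167% = 0.0139167.
Level-payment amortization: P = B₀·r / (1 − (1+r)^(−n)) = 4750.00·0.0139167 / (1 − 1.01392^(−60)).
Denominator 1 − (1+r)^(−60) = 0.563620561.
P = 66.1042 / 0.563620561 ≈ 117.28.

$117.28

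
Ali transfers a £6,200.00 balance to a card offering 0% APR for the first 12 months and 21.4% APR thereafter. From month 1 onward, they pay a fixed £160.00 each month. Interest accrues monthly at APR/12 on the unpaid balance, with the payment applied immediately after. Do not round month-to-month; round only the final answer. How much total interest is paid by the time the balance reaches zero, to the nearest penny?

Promo months 1–12 at r₀ = 0%/12 = 0; months 13+ at r₁ = 21.4%/12 = 0.0178333.
After month 12 (no interest yet): B = £6,200.00 − 12·£160.00 = £4,280.00.
Then at r₁ with £160.00/mo: n₂ = −ln(1 − r₁·B/P)/ln(1+r₁) ≈ 36.67 → 37 more payments.
Total paid = 48·£160.00 + £108.12 = £7,788.12; interest = £7,788.12 − £6,200.00 = £1,588.12.

£1,588.12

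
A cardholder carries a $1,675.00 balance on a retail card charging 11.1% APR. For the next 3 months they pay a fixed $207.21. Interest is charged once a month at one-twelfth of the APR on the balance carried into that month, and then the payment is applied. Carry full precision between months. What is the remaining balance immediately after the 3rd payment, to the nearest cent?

$1,094.51

Monthly rate r = 11.1%/12 = 0.925% = 0.00925.
Each month: B ← B·(1+r) − $207.21.
Month 1: interest $15.49; balance after payment $1,483.28.
Month 2: interest $13.72; balance after payment $1,289.79.
Month 3: interest $11.93; balance after payment $1,094.51.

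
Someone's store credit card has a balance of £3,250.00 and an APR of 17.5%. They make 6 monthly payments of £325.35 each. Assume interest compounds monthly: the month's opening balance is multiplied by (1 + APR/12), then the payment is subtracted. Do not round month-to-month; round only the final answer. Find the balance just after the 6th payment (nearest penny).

Monthly rate r = 17.5%/12 = 1.45833% = 0.0145833.
Each month: B ← B·(1+r) − £325.35.
Month 1: interest £47.40; balance after payment £2,972.05.
Month 2: interest £43.34; balance after payment £2,690.04.
Month 3: interest £39.23; balance after payment £2,403.92.
Month 4: interest £35.06; balance after payment £2,113.63.
Month 5: interest £30.82; balance after payment £1,819.10.
Month 6: interest £26.53; balance after payment £1,520.28.

£1,520.28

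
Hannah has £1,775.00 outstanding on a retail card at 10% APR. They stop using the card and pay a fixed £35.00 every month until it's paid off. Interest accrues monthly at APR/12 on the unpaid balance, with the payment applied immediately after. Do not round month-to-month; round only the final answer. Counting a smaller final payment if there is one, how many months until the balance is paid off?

Monthly rate r = 10%/12 = 0.833333% = 0.00833333.
Recurrence: B ← B·(1+r) − £35.00.
Month 1: interest £14.79; balance after payment £1,754.79.
Month 2: interest £14.62; balance after payment £1,734.41.
Closed form: n = −ln(1 − rB₀/P)/ln(1+r) = −ln(0.57738)/ln(1.00833) ≈ 66.185, so the balance reaches zero during payment 67.

67 months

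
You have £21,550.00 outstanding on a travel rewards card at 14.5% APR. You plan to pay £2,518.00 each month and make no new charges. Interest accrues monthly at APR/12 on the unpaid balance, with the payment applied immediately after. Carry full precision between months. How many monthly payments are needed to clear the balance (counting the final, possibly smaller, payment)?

10 payments

Monthly rate r = 14.5%/12 = 1.20833% = 0.0120833.
Recurrence: B ← B·(1+r) − £2,518.00.
Month 1: interest £260.40; balance after payment £19,292.40.
Month 2: interest £233.12; balance after payment £17,007.51.
Closed form: n = −ln(1 − rB₀/P)/ln(1+r) = −ln(0.89659)/ln(1.01208) ≈ 9.088, so the balance reaches zero during payment 10.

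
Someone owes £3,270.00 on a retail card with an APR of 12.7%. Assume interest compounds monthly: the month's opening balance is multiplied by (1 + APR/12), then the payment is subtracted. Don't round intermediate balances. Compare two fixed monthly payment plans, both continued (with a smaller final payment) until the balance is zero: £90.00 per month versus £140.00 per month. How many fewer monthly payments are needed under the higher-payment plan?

Monthly rate r = 12.7%/12 = 1.05833% = 0.0105833.
At £90.00/mo: n = ⌈−ln(1 − rB₀/P)/ln(1+r)⌉ = 47 payments (last £9.36); total interest = total paid − £3,270.00 = £879.36.
At £140.00/mo: 27 payments (last £136.06); total interest £506.06.
Payments saved = 47 − 27 = 20.

20 fewer payments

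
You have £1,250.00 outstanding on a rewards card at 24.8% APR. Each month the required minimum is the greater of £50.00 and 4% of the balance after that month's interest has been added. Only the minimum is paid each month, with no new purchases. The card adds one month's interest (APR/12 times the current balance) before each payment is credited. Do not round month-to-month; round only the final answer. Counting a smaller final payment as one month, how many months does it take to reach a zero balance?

Monthly rate r = 24.8%/12 = 2.06667% = 0.0206667.
While 4% of the post-interest balance exceeds £50.00, each month B ← (B·(1+r))·(1 − 0.04), i.e. B shrinks by the factor (1+r)·0.96 = 0.97984.
This holds for months 1–2. Entering month 3 the balance is £1,200.11; 4% of the post-interest balance is now below £50.00, so the flat £50.00 minimum applies from here.
From month 3 a fixed £50.00 at rate r clears £1,200.11 in 34 more payments. Total: 2 + 34 = 36 months.

36 months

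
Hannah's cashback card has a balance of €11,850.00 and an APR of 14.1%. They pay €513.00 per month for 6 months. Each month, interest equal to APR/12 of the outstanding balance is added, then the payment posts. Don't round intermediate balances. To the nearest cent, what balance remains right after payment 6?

Monthly rate r = 14.1%/12 = 1.175% = 0.01175.
Each month: B ← B·(1+r) − €513.00.
Month 1: interest €139.24; balance after payment €11,476.24.
Month 2: interest €134.85; balance after payment €11,098.08.
Month 3: interest €130.40; balance after payment €10,715.49.
Month 4: interest €125.91; balance after payment €10,328.39.
Month 5: interest €121.36; balance after payment €9,936.75.
Month 6: interest €116.76; balance after payment €9,540.51.

€9,540.51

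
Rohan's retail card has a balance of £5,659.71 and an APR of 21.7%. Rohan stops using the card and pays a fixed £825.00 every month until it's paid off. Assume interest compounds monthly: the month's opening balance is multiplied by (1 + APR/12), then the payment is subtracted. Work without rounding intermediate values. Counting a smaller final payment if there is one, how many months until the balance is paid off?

Monthly rate r = 21.7%/12 = 1.80833% = 0.0180833.
Recurrence: B ← B·(1+r) − £825.00.
Month 1: interest £102.35; balance after payment £4,937.06.
Month 2: interest £89.28; balance after payment £4,201.33.
Closed form: n = −ln(1 − rB₀/P)/ln(1+r) = −ln(0.87594)/ln(1.01808) ≈ 7.391, so the balance reaches zero during payment 8.

8 months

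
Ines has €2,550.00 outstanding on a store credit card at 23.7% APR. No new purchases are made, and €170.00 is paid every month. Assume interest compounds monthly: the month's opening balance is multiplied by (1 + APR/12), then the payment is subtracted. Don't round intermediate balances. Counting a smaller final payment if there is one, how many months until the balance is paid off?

Monthly rate r = 23.7%/12 = 1.975% = 0.01975.
Recurrence: B ← B·(1+r) − €170.00.
Month 1: interest €50.36; balance after payment €2,430.36.
Month 2: interest €48.00; balance after payment €2,308.36.
Closed form: n = −ln(1 − rB₀/P)/ln(1+r) = −ln(0.70375)/ln(1.01975) ≈ 17.964, so the balance reaches zero during payment 18.

18 months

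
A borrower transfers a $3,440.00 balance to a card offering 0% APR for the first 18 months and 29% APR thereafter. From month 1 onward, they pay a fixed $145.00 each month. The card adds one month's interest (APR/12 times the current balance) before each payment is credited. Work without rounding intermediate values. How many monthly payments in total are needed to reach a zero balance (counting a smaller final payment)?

25 payments

Promo months 1–18 at r₀ = 0%/12 = 0; months 19+ at r₁ = 29%/12 = 0.0241667.
After month 18 (no interest yet): B = $3,440.00 − 18·$145.00 = $830.00.
Then at r₁ with $145.00/mo: n₂ = −ln(1 − r₁·B/P)/ln(1+r₁) ≈ 6.23 → 7 more payments.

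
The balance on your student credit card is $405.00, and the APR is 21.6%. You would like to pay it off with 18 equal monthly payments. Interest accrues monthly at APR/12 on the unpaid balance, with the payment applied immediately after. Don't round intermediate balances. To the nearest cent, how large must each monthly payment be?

Monthly rate r = 21.6%/12 = 1.8% = 0.018.
Level-payment amortization: P = B₀·r / (1 − (1+r)^(−n)) = 405.00·0.018 / (1 − 1.018^(−18)).
Denominator 1 − (1+r)^(−18) = 0.274662726.
P = 7.29 / 0.274662726 ≈ 26.54.

$26.54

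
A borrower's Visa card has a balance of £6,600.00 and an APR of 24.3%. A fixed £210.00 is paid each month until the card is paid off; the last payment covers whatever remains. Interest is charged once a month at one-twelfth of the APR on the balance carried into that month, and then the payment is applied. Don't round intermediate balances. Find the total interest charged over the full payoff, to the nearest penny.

Monthly rate r = 24.3%/12 = 2.025% = 0.02025.
Payoff takes n = ⌈−ln(1 − rB₀/P)/ln(1+r)⌉ = ⌈50.469⌉ = 51 payments; the last is £98.93.
Total paid = 50·£210.00 + £98.93 = £10,598.93.
Total interest = total paid − principal = £10,598.93 − £6,600.00 = £3,998.93.

£3,998.93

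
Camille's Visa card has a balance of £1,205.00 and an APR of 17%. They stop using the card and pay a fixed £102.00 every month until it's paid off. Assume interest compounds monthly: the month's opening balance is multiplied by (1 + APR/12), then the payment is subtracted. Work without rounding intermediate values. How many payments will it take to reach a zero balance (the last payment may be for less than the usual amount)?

14 months

Monthly rate r = 17%/12 = 1.41667% = 0.0141667.
Recurrence: B ← B·(1+r) − £102.00.
Month 1: interest £17.07; balance after payment £1,120.07.
Month 2: interest £15.87; balance after payment £1,033.94.
Closed form: n = −ln(1 − rB₀/P)/ln(1+r) = −ln(0.83264)/ln(1.01417) ≈ 13.020, so the balance reaches zero during payment 14.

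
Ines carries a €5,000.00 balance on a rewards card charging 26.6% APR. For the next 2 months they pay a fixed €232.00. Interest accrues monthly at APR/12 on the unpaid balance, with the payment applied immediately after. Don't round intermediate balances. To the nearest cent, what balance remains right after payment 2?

€4,754.98

Monthly rate r = 26.6%/12 = 2.21667% = 0.0221667.
Each month: B ← B·(1+r) − €232.00.
Month 1: interest €110.83; balance after payment €4,878.83.
Month 2: interest €108.15; balance after payment €4,754.98.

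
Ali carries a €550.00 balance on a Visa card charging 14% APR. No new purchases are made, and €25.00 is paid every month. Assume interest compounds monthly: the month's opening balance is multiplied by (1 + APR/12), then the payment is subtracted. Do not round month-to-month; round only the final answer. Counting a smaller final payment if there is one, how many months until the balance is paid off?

Monthly rate r = 14%/12 = 1.16667% = 0.0116667.
Recurrence: B ← B·(1+r) − €25.00.
Month 1: interest €6.42; balance after payment €531.42.
Month 2: interest €6.20; balance after payment €512.62.
Closed form: n = −ln(1 − rB₀/P)/ln(1+r) = −ln(0.74333)/ln(1.01167) ≈ 25.572, so the balance reaches zero during payment 26.

26 months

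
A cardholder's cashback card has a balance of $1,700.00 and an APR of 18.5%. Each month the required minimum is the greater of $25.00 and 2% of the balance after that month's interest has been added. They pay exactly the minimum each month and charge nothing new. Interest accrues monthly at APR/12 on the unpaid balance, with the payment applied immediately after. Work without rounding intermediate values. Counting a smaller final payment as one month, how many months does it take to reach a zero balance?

159 months

Monthly rate r = 18.5%/12 = 1.54167% = 0.0154167.
While 2% of the post-interest balance exceeds $25.00, each month B ← (B·(1+r))·(1 − 0.02), i.e. B shrinks by the factor (1+r)·0.98 = 0.99511.
This holds for months 1–66. Entering month 67 the balance is $1,229.97; 2% of the post-interest balance is now below $25.00, so the flat $25.00 minimum applies from here.
From month 67 a fixed $25.00 at rate r clears $1,229.97 in 93 more payments. Total: 66 + 93 = 159 months.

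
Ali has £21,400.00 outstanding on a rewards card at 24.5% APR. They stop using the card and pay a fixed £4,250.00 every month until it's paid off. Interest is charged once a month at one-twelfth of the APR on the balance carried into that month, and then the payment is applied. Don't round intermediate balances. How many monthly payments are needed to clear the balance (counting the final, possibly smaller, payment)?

6 months

Monthly rate r = 24.5%/12 = 2.04167% = 0.0204167.
Recurrence: B ← B·(1+r) − £4,250.00.
Month 1: interest £436.92; balance after payment £17,586.92.
Month 2: interest £359.07; balance after payment £13,695.98.
Month 3: interest £279.63; balance after payment £9,725.61.
Month 4: interest £198.56; balance after payment £5,674.17.
Month 5: interest £115.85; balance after payment £1,540.02.
Month 6: interest £31.44; balance after payment £0.00.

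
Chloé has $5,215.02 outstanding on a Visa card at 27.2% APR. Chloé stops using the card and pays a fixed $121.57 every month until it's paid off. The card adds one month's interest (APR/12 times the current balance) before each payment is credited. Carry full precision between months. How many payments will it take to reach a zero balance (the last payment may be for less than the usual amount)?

Monthly rate r = 27.2%/12 = 2.26667% = 0.0226667.
Recurrence: B ← B·(1+r) − $121.57.
Month 1: interest $118.21; balance after payment $5,211.66.
Month 2: interest $118.13; balance after payment $5,208.22.
Closed form: n = −ln(1 − rB₀/P)/ln(1+r) = −ln(0.027662)/ln(1.02267) ≈ 160.068, so the balance reaches zero during payment 161.

161 payments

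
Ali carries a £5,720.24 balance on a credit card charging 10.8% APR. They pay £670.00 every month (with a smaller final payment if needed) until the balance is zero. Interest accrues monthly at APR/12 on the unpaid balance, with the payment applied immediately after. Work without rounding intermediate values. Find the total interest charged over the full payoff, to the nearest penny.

£258.67

Monthly rate r = 10.8%/12 = 0.9% = 0.009.
Payoff takes n = ⌈−ln(1 − rB₀/P)/ln(1+r)⌉ = ⌈8.923⌉ = 9 payments; the last is £618.91.
Total paid = 8·£670.00 + £618.91 = £5,978.91.
Total interest = total paid − principal = £5,978.91 − £5,720.24 = £258.67.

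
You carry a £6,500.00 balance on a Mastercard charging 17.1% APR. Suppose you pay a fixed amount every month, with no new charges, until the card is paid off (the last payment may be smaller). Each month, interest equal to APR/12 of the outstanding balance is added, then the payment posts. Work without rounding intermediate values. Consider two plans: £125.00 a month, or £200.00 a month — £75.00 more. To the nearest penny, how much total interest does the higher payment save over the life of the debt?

£3,142.90

Monthly rate r = 17.1%/12 = 1.425% = 0.01425.
At £125.00/mo: n = ⌈−ln(1 − rB₀/P)/ln(1+r)⌉ = 96 payments (last £59.69); total interest = total paid − £6,500.00 = £5,434.69.
At £200.00/mo: 44 payments (last £191.79); total interest £2,291.79.
Interest saved = £5,434.69 − £2,291.79 = £3,142.90.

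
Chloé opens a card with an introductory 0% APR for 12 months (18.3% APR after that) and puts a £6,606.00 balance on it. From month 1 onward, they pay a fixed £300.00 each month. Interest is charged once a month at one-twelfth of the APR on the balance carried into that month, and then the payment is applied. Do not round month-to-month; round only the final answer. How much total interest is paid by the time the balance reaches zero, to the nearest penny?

£281.02

Promo months 1–12 at r₀ = 0%/12 = 0; months 13+ at r₁ = 18.3%/12 = 0.01525.
After month 12 (no interest yet): B = £6,606.00 − 12·£300.00 = £3,006.00.
Then at r₁ with £300.00/mo: n₂ = −ln(1 − r₁·B/P)/ln(1+r₁) ≈ 10.96 → 11 more payments.
Total paid = 22·£300.00 + £287.02 = £6,887.02; interest = £6,887.02 − £6,606.00 = £281.02.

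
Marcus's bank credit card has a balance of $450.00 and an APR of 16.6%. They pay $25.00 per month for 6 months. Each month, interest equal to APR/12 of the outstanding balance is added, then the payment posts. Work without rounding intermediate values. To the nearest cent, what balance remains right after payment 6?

Monthly rate r = 16.6%/12 = 1.38333% = 0.0138333.
Each month: B ← B·(1+r) − $25.00.
Month 1: interest $6.23; balance after payment $431.23.
Month 2: interest $5.97; balance after payment $412.19.
Month 3: interest $5.70; balance after payment $392.89.
Month 4: interest $5.44; balance after payment $373.33.
Month 5: interest $5.16; balance after payment $353.49.
Month 6: interest $4.89; balance after payment $333.38.

$333.38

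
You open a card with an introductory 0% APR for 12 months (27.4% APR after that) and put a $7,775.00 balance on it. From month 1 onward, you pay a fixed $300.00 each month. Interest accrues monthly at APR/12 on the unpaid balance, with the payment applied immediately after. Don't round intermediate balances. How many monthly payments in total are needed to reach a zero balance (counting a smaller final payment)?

29 months

Promo months 1–12 at r₀ = 0%/12 = 0; months 13+ at r₁ = 27.4%/12 = 0.0228333.
After month 12 (no interest yet): B = $7,775.00 − 12·$300.00 = $4,175.00.
Then at r₁ with $300.00/mo: n₂ = −ln(1 − r₁·B/P)/ln(1+r₁) ≈ 16.94 → 17 more payments.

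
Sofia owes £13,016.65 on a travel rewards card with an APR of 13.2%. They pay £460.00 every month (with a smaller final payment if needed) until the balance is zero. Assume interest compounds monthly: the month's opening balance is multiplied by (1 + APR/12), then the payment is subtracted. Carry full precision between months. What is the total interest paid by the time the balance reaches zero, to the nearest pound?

Monthly rate r = 13.2%/12 = 1.1% = 0.011.
Payoff takes n = ⌈−ln(1 − rB₀/P)/ln(1+r)⌉ = ⌈34.086⌉ = 35 payments; the last is £39.92.
Total paid = 34·£460.00 + £39.92 = £15,679.92.
Total interest = total paid − principal = £15,679.92 − £13,016.65 = £2,663.27.

£2,663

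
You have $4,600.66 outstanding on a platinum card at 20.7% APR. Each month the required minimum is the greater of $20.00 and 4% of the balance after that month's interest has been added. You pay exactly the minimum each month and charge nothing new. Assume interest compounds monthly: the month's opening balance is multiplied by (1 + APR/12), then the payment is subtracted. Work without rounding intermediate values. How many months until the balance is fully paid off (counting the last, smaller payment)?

127 months

Monthly rate r = 20.7%/12 = 1.725% = 0.01725.
While 4% of the post-interest balance exceeds $20.00, each month B ← (B·(1+r))·(1 − 0.04), i.e. B shrinks by the factor (1+r)·0.96 = 0.97656.
This holds for months 1–95. Entering month 96 the balance is $483.30; 4% of the post-interest balance is now below $20.00, so the flat $20.00 minimum applies from here.
From month 96 a fixed $20.00 at rate r clears $483.30 in 32 more payments. Total: 95 + 32 = 127 months.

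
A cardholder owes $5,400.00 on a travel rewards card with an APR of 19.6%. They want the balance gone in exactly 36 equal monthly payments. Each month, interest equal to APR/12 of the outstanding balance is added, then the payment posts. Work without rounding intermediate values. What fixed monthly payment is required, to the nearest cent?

Monthly rate r = 19.6%/12 = 1.63333% = 0.0163333.
Level-payment amortization: P = B₀·r / (1 − (1+r)^(−n)) = 5400.00·0.0163333 / (1 − 1.01633^(−36)).
Denominator 1 − (1+r)^(−36) = 0.441918157.
P = 88.2 / 0.441918157 ≈ 199.58.

$199.58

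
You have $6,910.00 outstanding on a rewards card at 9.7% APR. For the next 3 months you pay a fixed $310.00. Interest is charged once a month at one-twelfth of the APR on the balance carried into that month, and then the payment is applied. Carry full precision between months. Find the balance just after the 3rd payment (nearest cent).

$6,141.39

Monthly rate r = 9.7%/12 = 0.808333% = 0.00808333.
Each month: B ← B·(1+r) − $310.00.
Month 1: interest $55.86; balance after payment $6,655.86.
Month 2: interest $53.80; balance after payment $6,399.66.
Month 3: interest $51.73; balance after payment $6,141.39.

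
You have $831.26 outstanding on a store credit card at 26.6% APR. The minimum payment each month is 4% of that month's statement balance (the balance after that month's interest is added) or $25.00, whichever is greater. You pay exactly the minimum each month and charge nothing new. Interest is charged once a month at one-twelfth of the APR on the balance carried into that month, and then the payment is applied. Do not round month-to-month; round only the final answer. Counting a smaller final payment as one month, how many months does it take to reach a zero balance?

52 months

Monthly rate r = 26.6%/12 = 2.21667% = 0.0221667.
While 4% of the post-interest balance exceeds $25.00, each month B ← (B·(1+r))·(1 − 0.04), i.e. B shrinks by the factor (1+r)·0.96 = 0.98128.
This holds for months 1–17. Entering month 18 the balance is $602.86; 4% of the post-interest balance is now below $25.00, so the flat $25.00 minimum applies from here.
From month 18 a fixed $25.00 at rate r clears $602.86 in 35 more payments. Total: 17 + 35 = 52 months.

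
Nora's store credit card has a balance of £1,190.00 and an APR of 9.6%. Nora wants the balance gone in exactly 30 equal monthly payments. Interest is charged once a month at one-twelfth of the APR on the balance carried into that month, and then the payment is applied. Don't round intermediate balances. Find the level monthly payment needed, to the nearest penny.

£44.77

Monthly rate r = 9.6%/12 = 0.8% = 0.008.
Level-payment amortization: P = B₀·r / (1 − (1+r)^(−n)) = 1190.00·0.008 / (1 − 1.008^(−30)).
Denominator 1 − (1+r)^(−30) = 0.212620621.
P = 9.52 / 0.212620621 ≈ 44.77.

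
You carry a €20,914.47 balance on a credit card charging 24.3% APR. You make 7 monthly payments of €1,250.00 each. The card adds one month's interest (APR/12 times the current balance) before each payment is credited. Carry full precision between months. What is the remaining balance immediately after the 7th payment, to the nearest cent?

€14,765.53

Monthly rate r = 24.3%/12 = 2.025% = 0.02025.
Each month: B ← B·(1+r) − €1,250.00.
Month 1: interest €423.52; balance after payment €20,087.99.
Month 2: interest €406.78; balance after payment €19,244.77.
Month 3: interest €389.71; balance after payment €18,384.48.
Month 4: interest €372.29; balance after payment €17,506.76.
Month 5: interest €354.51; balance after payment €16,611.27.
Month 6: interest €336.38; balance after payment €15,697.65.
Month 7: interest €317.88; balance after payment €14,765.53.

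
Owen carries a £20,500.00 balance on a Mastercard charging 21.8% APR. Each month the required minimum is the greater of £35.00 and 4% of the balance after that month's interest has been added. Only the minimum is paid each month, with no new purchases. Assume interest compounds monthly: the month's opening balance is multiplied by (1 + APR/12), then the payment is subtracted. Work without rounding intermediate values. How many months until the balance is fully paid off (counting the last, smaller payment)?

172 months

Monthly rate r = 21.8%/12 = 1.81667% = 0.0181667.
While 4% of the post-interest balance exceeds £35.00, each month B ← (B·(1+r))·(1 − 0.04), i.e. B shrinks by the factor (1+r)·0.96 = 0.97744.
This holds for months 1–140. Entering month 141 the balance is £840.17; 4% of the post-interest balance is now below £35.00, so the flat £35.00 minimum applies from here.
From month 141 a fixed £35.00 at rate r clears £840.17 in 32 more payments. Total: 140 + 32 = 172 months.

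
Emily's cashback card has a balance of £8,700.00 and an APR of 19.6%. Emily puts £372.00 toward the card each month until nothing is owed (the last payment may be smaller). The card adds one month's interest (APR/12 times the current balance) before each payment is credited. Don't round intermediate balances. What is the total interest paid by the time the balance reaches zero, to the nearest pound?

£2,351

Monthly rate r = 19.6%/12 = 1.63333% = 0.0163333.
Payoff takes n = ⌈−ln(1 − rB₀/P)/ln(1+r)⌉ = ⌈29.704⌉ = 30 payments; the last is £262.60.
Total paid = 29·£372.00 + £262.60 = £11,050.60.
Total interest = total paid − principal = £11,050.60 − £8,700.00 = £2,350.60.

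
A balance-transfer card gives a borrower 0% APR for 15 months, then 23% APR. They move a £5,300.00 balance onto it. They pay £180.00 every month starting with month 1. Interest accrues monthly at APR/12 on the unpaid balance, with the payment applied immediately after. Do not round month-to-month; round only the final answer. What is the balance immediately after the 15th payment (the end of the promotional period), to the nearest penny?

£2,600.00

Promo months 1–15 at r₀ = 0%/12 = 0; months 16+ at r₁ = 23%/12 = 0.0191667.
After month 15 (no interest yet): B = £5,300.00 − 15·£180.00 = £2,600.00.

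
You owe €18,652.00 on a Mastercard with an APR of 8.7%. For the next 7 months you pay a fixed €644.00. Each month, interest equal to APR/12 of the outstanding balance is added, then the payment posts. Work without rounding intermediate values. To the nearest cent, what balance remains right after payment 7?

Monthly rate r = 8.7%/12 = 0.725% = 0.00725.
Each month: B ← B·(1+r) − €644.00.
Month 1: interest €135.23; balance after payment €18,143.23.
Month 2: interest €131.54; balance after payment €17,630.77.
Month 3: interest €127.82; balance after payment €17,114.59.
Month 4: interest €124.08; balance after payment €16,594.67.
Month 5: interest €120.31; balance after payment €16,070.98.
Month 6: interest €116.51; balance after payment €15,543.50.
Month 7: interest €112.69; balance after payment €15,012.19.

€15,012.19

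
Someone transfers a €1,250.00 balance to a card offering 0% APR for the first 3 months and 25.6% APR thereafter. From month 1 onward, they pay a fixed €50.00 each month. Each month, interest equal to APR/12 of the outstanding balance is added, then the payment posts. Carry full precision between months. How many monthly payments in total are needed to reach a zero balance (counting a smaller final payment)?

Promo months 1–3 at r₀ = 0%/12 = 0; months 4+ at r₁ = 25.6%/12 = 0.0213333.
After month 3 (no interest yet): B = €1,250.00 − 3·€50.00 = €1,100.00.
Then at r₁ with €50.00/mo: n₂ = −ln(1 − r₁·B/P)/ln(1+r₁) ≈ 30.02 → 31 more payments.

34 payments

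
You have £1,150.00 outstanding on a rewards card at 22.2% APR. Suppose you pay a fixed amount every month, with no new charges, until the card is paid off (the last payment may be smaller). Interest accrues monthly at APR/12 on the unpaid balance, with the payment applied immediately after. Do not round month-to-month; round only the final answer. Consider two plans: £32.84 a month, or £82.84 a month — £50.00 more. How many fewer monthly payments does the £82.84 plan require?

Monthly rate r = 22.2%/12 = 1.85% = 0.0185.
At £32.84/mo: n = ⌈−ln(1 − rB₀/P)/ln(1+r)⌉ = 57 payments (last £30.71); total interest = total paid − £1,150.00 = £719.75.
At £82.84/mo: 17 payments (last £16.04); total interest £191.48.
Payments saved = 57 − 17 = 40.

40 fewer payments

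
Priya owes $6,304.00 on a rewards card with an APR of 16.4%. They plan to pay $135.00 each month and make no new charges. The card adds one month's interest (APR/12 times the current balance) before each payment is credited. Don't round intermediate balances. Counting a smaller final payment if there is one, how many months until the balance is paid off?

75 months

Monthly rate r = 16.4%/12 = 1.36667% = 0.0136667.
Recurrence: B ← B·(1+r) − $135.00.
Month 1: interest $86.15; balance after payment $6,255.15.
Month 2: interest $85.49; balance after payment $6,205.64.
Closed form: n = −ln(1 − rB₀/P)/ln(1+r) = −ln(0.36182)/ln(1.01367) ≈ 74.894, so the balance reaches zero during payment 75.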